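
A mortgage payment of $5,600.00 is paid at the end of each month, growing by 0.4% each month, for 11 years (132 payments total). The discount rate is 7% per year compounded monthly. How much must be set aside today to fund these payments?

Periodic rate r = 0.07/12 per month; n is counted in months.
Growing ordinary annuity: PV = PMT₁ × [1 − ((1+g)/(1+r))^n] / (r − g) = 5,600 × [1 − ((1+0.004)/(1+r))^132] / (r − 0.004) = $653,714.91.

$653,714.91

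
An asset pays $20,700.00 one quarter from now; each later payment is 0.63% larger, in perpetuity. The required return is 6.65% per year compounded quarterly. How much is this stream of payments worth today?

$2,004,842.62

Periodic rate r = 0.0665/4 per quarter.
Growing perpetuity (Gordon): PV = PMT₁ / (r − g) = 20,700 / (r − 0.0063) = $2,004,842.62.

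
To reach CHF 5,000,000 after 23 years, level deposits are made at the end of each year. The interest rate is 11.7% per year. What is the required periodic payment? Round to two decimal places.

CHF 49,822.97

Level ordinary annuity; solve FV = PMT × [((1+r)^n − 1)/r] for PMT.
Periodic rate r = 0.117 per year.
With n = 23: PMT = 5,000,000 / ([((1+r)^n − 1)/r]) = CHF 49,822.97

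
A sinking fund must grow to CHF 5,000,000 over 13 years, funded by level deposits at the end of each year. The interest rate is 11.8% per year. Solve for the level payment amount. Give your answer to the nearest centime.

Level ordinary annuity; solve FV = PMT × [((1+r)^n − 1)/r] for PMT.
Periodic rate r = 0.118 per year.
With n = 13: PMT = 5,000,000 / ([((1+r)^n − 1)/r]) = CHF 180,799.91

CHF 180,799.91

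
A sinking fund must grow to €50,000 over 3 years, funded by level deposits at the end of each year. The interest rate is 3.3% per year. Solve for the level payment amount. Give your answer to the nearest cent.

Level ordinary annuity; solve FV = PMT × [((1+r)^n − 1)/r] for PMT.
Periodic rate r = 0.033 per year.
With n = 3: PMT = 50,000 / ([((1+r)^n − 1)/r]) = €16,128.57

€16,128.57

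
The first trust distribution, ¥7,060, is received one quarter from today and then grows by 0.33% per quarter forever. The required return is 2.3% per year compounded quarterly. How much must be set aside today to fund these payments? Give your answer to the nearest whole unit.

¥2,881,633

Periodic rate r = 0.023/4 per quarter.
Growing perpetuity (Gordon): PV = PMT₁ / (r − g) = 7,060 / (r − 0.0033) = ¥2,881,633.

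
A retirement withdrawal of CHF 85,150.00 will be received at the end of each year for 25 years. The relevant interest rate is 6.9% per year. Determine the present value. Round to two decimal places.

CHF 1,001,306.23

This is an ordinary annuity: 25 payments of CHF 85,150.00 at the end of each year.
Periodic rate r = 0.069 per year.
PV = PMT × [(1 − (1+r)^−n)/r] = 85,150 × [1 − (1+r)^−25] / r = CHF 1,001,306.23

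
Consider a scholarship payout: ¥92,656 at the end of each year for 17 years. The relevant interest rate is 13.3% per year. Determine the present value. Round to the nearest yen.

¥613,272

This is an ordinary annuity: 17 payments of ¥92,656 at the end of each year.
Periodic rate r = 0.133 per year.
PV = PMT × [(1 − (1+r)^−n)/r] = 92,656 × [1 − (1+r)^−17] / r = ¥613,272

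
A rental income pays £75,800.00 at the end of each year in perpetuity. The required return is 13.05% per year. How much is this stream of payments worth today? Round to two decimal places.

Periodic rate r = 0.1305 per year.
Level perpetuity: PV = PMT / r = 75,800 / (0.1305) = £580,842.91.

£580,842.91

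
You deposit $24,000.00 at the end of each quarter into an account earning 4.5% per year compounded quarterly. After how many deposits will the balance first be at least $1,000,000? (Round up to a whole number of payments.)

Periodic rate r = 0.045/4 per quarter; n is counted in quarters.
Ordinary annuity FV: 1,000,000 = 24,000 × [((1+r)^n − 1)/r].
(1+r)^n = 1 + 1,000,000 × r / 24,000, so n = ln(1 + 1,000,000·r/24,000) / ln(1+r) = 34.36.
Round up to a whole number of payments: n = 35.

35 payments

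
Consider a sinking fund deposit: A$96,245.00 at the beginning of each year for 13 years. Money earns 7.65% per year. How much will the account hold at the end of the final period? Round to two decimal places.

A$2,176,776.47

This is an annuity due: 13 deposits of A$96,245.00 at the beginning of each year.
Periodic rate r = 0.0765 per year.
FV = PMT × [((1+r)^n − 1)/r] × (1+r) = 96,245 × [(1+r)^13 − 1] / r × (1+r) = A$2,176,776.47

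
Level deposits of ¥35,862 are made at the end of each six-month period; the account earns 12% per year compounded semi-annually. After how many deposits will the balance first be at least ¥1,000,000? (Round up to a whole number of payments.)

17 payments

Periodic rate r = 0.12/2 per half-year; n is counted in half-years.
Ordinary annuity FV: 1,000,000 = 35,862 × [((1+r)^n − 1)/r].
(1+r)^n = 1 + 1,000,000 × r / 35,862, so n = ln(1 + 1,000,000·r/35,862) / ln(1+r) = 16.87.
Round up to a whole number of payments: n = 17.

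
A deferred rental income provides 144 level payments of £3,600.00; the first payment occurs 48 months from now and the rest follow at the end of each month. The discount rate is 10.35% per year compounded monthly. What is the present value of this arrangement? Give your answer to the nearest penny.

Ordinary annuity of 144 payments, first payment at period 48.
Periodic rate r = 0.1035/12 per month; n is counted in months.
The ordinary-annuity PV formula values the stream one period before the first payment (period 47); discount that back 47 periods:
PV₀ = 3,600 × [1 − (1+r)^−144] / r × (1+r)^−47 = £197,829.70

£197,829.70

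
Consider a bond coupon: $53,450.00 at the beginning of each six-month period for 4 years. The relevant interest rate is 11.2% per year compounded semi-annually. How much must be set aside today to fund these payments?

$356,117.44

This is an annuity due: 8 payments of $53,450.00 at the beginning of each six-month period.
Periodic rate r = 0.112/2 per half-year; n is counted in half-years.
PV = PMT × [(1 − (1+r)^−n)/r] × (1+r) = 53,450 × [1 − (1+r)^−8] / r × (1+r) = $356,117.44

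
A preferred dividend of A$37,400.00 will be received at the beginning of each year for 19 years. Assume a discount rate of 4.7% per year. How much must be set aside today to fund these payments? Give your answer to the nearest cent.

This is an annuity due: 19 payments of A$37,400.00 at the beginning of each year.
Periodic rate r = 0.047 per year.
PV = PMT × [(1 − (1+r)^−n)/r] × (1+r) = 37,400 × [1 − (1+r)^−19] / r × (1+r) = A$485,021.07

A$485,021.07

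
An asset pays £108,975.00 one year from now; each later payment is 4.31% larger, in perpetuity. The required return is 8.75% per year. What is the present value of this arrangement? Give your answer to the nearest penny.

Periodic rate r = 0.0875 per year.
Growing perpetuity (Gordon): PV = PMT₁ / (r − g) = 108,975 / (r − 0.0431) = £2,454,391.89.

£2,454,391.89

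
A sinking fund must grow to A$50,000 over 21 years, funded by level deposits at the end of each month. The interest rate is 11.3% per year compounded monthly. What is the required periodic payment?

A$48.99

Level ordinary annuity; solve FV = PMT × [((1+r)^n − 1)/r] for PMT.
Periodic rate r = 0.113/12 per month; n is counted in months.
With n = 252: PMT = 50,000 / ([((1+r)^n − 1)/r]) = A$48.99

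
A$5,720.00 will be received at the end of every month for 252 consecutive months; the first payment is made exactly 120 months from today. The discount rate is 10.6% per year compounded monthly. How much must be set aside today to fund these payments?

A$202,594.70

Ordinary annuity of 252 payments, first payment at period 120.
Periodic rate r = 0.106/12 per month; n is counted in months.
The ordinary-annuity PV formula values the stream one period before the first payment (period 119); discount that back 119 periods:
PV₀ = 5,720 × [1 − (1+r)^−252] / r × (1+r)^−119 = A$202,594.70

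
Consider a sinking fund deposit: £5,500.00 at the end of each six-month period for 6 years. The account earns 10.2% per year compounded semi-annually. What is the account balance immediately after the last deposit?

£88,052.65

This is an ordinary annuity: 12 deposits of £5,500.00 at the end of each six-month period.
Periodic rate r = 0.102/2 per half-year; n is counted in half-years.
FV = PMT × [((1+r)^n − 1)/r] = 5,500 × [(1+r)^12 − 1] / r = £88,052.65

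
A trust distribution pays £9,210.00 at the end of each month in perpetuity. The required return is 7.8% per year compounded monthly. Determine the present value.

£1,416,923.08

Periodic rate r = 0.078/12 per month.
Level perpetuity: PV = PMT / r = 9,210 / (0.078/12) = £1,416,923.08.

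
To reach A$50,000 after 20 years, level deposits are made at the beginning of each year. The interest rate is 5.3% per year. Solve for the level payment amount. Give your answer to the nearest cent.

Level annuity due; solve FV = PMT × [((1+r)^n − 1)/r] × (1+r) for PMT.
Periodic rate r = 0.053 per year.
With n = 20: PMT = 50,000 / ([((1+r)^n − 1)/r] × (1+r)) = A$1,391.09

A$1,391.09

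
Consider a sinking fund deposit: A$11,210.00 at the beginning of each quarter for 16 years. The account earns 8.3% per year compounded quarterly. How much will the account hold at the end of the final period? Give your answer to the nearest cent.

This is an annuity due: 64 deposits of A$11,210.00 at the beginning of each quarter.
Periodic rate r = 0.083/4 per quarter; n is counted in quarters.
FV = PMT × [((1+r)^n − 1)/r] × (1+r) = 11,210 × [(1+r)^64 − 1] / r × (1+r) = A$1,501,354.38

A$1,501,354.38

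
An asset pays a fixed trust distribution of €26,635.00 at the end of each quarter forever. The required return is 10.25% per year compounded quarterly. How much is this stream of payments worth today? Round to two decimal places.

Periodic rate r = 0.1025/4 per quarter.
Level perpetuity: PV = PMT / r = 26,635 / (0.1025/4) = €1,039,414.63.

€1,039,414.63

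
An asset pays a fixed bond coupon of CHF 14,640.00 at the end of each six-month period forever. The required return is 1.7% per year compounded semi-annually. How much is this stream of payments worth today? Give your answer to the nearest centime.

Periodic rate r = 0.017/2 per half-year.
Level perpetuity: PV = PMT / r = 14,640 / (0.017/2) = CHF 1,722,352.94.

CHF 1,722,352.94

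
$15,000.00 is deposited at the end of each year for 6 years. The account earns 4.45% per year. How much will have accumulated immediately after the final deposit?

This is an ordinary annuity: 6 deposits of $15,000.00 at the end of each year.
Periodic rate r = 0.0445 per year.
FV = PMT × [((1+r)^n − 1)/r] = 15,000 × [(1+r)^6 − 1] / r = $100,626.76

$100,626.76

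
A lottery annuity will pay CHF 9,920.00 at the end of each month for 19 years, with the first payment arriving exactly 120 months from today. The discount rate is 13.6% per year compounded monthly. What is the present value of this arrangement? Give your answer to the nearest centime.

Ordinary annuity of 228 payments, first payment at period 120.
Periodic rate r = 0.136/12 per month; n is counted in months.
The ordinary-annuity PV formula values the stream one period before the first payment (period 119); discount that back 119 periods:
PV₀ = 9,920 × [1 − (1+r)^−228] / r × (1+r)^−119 = CHF 211,412.53

CHF 211,412.53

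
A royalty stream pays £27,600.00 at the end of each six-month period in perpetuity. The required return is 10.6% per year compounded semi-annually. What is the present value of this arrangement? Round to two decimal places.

£520,754.72

Periodic rate r = 0.106/2 per half-year.
Level perpetuity: PV = PMT / r = 27,600 / (0.106/2) = £520,754.72.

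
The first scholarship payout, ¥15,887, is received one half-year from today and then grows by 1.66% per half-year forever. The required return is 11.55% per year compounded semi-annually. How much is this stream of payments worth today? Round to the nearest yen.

Periodic rate r = 0.1155/2 per half-year.
Growing perpetuity (Gordon): PV = PMT₁ / (r − g) = 15,887 / (r − 0.0166) = ¥386,075.

¥386,075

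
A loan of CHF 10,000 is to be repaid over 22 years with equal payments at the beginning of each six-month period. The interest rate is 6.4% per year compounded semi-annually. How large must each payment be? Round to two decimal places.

CHF 413.49

Level annuity due; solve PV = PMT × [(1 − (1+r)^−n)/r] × (1+r) for PMT.
Periodic rate r = 0.064/2 per half-year; n is counted in half-years.
With n = 44: PMT = 10,000 / ([(1 − (1+r)^−n)/r] × (1+r)) = CHF 413.49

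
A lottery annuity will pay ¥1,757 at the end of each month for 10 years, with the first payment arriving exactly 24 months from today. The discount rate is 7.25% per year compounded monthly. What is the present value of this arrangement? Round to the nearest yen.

Ordinary annuity of 120 payments, first payment at period 24.
Periodic rate r = 0.0725/12 per month; n is counted in months.
The ordinary-annuity PV formula values the stream one period before the first payment (period 23); discount that back 23 periods:
PV₀ = 1,757 × [1 − (1+r)^−120] / r × (1+r)^−23 = ¥130,296

¥130,296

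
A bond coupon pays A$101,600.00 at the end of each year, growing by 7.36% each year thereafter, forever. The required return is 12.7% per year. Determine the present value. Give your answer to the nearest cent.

A$1,902,621.72

Periodic rate r = 0.127 per year.
Growing perpetuity (Gordon): PV = PMT₁ / (r − g) = 101,600 / (r − 0.0736) = A$1,902,621.72.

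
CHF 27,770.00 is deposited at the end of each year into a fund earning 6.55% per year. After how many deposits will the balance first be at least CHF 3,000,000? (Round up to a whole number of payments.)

33 payments

Periodic rate r = 0.0655 per year.
Ordinary annuity FV: 3,000,000 = 27,770 × [((1+r)^n − 1)/r].
(1+r)^n = 1 + 3,000,000 × r / 27,770, so n = ln(1 + 3,000,000·r/27,770) / ln(1+r) = 32.92.
Round up to a whole number of payments: n = 33.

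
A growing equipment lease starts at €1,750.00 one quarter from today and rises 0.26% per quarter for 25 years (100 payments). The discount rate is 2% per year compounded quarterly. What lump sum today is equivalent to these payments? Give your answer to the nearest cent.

€155,062.55

Periodic rate r = 0.02/4 per quarter; n is counted in quarters.
Growing ordinary annuity: PV = PMT₁ × [1 − ((1+g)/(1+r))^n] / (r − g) = 1,750 × [1 − ((1+0.0026)/(1+r))^100] / (r − 0.0026) = €155,062.55.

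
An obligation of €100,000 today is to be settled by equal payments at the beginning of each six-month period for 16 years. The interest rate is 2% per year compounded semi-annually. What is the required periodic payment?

Level annuity due; solve PV = PMT × [(1 − (1+r)^−n)/r] × (1+r) for PMT.
Periodic rate r = 0.02/2 per half-year; n is counted in half-years.
With n = 32: PMT = 100,000 / ([(1 − (1+r)^−n)/r] × (1+r)) = €3,630.78

€3,630.78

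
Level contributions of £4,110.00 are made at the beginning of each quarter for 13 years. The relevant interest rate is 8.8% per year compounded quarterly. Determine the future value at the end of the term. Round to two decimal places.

This is an annuity due: 52 deposits of £4,110.00 at the beginning of each quarter.
Periodic rate r = 0.088/4 per quarter; n is counted in quarters.
FV = PMT × [((1+r)^n − 1)/r] × (1+r) = 4,110 × [(1+r)^52 − 1] / r × (1+r) = £401,064.88

£401,064.88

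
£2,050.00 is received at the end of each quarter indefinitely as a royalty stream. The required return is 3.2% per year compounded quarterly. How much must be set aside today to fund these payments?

Periodic rate r = 0.032/4 per quarter.
Level perpetuity: PV = PMT / r = 2,050 / (0.032/4) = £256,250.00.

£256,250.00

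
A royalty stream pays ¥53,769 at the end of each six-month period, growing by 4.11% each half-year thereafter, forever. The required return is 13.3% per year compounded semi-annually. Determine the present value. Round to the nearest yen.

¥2,116,890

Periodic rate r = 0.133/2 per half-year.
Growing perpetuity (Gordon): PV = PMT₁ / (r − g) = 53,769 / (r − 0.0411) = ¥2,116,890.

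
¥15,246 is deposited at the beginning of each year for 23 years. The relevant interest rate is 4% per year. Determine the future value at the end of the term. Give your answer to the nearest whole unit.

¥580,607

This is an annuity due: 23 deposits of ¥15,246 at the beginning of each year.
Periodic rate r = 0.04 per year.
FV = PMT × [((1+r)^n − 1)/r] × (1+r) = 15,246 × [(1+r)^23 − 1] / r × (1+r) = ¥580,607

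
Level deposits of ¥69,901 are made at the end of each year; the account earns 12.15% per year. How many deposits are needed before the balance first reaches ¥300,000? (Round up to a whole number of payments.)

4 payments

Periodic rate r = 0.1215 per year.
Ordinary annuity FV: 300,000 = 69,901 × [((1+r)^n − 1)/r].
(1+r)^n = 1 + 300,000 × r / 69,901, so n = ln(1 + 300,000·r/69,901) / ln(1+r) = 3.66.
Round up to a whole number of payments: n = 4.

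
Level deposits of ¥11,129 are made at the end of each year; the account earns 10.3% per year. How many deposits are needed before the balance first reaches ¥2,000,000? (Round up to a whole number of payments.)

Periodic rate r = 0.103 per year.
Ordinary annuity FV: 2,000,000 = 11,129 × [((1+r)^n − 1)/r].
(1+r)^n = 1 + 2,000,000 × r / 11,129, so n = ln(1 + 2,000,000·r/11,129) / ln(1+r) = 30.31.
Round up to a whole number of payments: n = 31.

31 payments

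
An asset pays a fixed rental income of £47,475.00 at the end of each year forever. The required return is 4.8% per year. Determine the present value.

Periodic rate r = 0.048 per year.
Level perpetuity: PV = PMT / r = 47,475 / (0.048) = £989,062.50.

£989,062.50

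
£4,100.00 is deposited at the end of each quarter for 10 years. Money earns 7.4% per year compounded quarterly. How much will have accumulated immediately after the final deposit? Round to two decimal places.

£239,752.74

This is an ordinary annuity: 40 deposits of £4,100.00 at the end of each quarter.
Periodic rate r = 0.074/4 per quarter; n is counted in quarters.
FV = PMT × [((1+r)^n − 1)/r] = 4,100 × [(1+r)^40 − 1] / r = £239,752.74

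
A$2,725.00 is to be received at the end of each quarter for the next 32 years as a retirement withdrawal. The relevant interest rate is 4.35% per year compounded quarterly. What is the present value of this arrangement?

A$187,817.61

This is an ordinary annuity: 128 payments of A$2,725.00 at the end of each quarter.
Periodic rate r = 0.0435/4 per quarter; n is counted in quarters.
PV = PMT × [(1 − (1+r)^−n)/r] = 2,725 × [1 − (1+r)^−128] / r = A$187,817.61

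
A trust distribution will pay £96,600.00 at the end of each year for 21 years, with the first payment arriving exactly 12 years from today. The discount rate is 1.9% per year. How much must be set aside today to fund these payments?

Ordinary annuity of 21 payments, first payment at period 12.
Periodic rate r = 0.019 per year.
The ordinary-annuity PV formula values the stream one period before the first payment (period 11); discount that back 11 periods:
PV₀ = 96,600 × [1 − (1+r)^−21] / r × (1+r)^−11 = £1,349,526.23

£1,349,526.23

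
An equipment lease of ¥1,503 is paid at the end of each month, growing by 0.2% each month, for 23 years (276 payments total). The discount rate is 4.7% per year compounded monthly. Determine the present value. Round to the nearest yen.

¥321,422

Periodic rate r = 0.047/12 per month; n is counted in months.
Growing ordinary annuity: PV = PMT₁ × [1 − ((1+g)/(1+r))^n] / (r − g) = 1,503 × [1 − ((1+0.002)/(1+r))^276] / (r − 0.002) = ¥321,422.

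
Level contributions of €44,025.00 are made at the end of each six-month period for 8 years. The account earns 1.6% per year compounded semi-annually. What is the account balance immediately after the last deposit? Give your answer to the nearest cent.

This is an ordinary annuity: 16 deposits of €44,025.00 at the end of each six-month period.
Periodic rate r = 0.016/2 per half-year; n is counted in half-years.
FV = PMT × [((1+r)^n − 1)/r] = 44,025 × [(1+r)^16 − 1] / r = €748,283.68

€748,283.68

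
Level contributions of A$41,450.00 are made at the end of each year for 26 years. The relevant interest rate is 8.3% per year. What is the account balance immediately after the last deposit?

A$3,470,564.09

This is an ordinary annuity: 26 deposits of A$41,450.00 at the end of each year.
Periodic rate r = 0.083 per year.
FV = PMT × [((1+r)^n − 1)/r] = 41,450 × [(1+r)^26 − 1] / r = A$3,470,564.09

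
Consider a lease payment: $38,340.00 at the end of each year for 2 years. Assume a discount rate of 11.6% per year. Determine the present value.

This is an ordinary annuity: 2 payments of $38,340.00 at the end of each year.
Periodic rate r = 0.116 per year.
PV = PMT × [(1 − (1+r)^−n)/r] = 38,340 × [1 − (1+r)^−2] / r = $65,138.74

$65,138.74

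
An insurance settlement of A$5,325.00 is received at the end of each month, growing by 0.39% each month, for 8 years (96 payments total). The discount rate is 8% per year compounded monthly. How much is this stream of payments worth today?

Periodic rate r = 0.08/12 per month; n is counted in months.
Growing ordinary annuity: PV = PMT₁ × [1 − ((1+g)/(1+r))^n] / (r − g) = 5,325 × [1 − ((1+0.0039)/(1+r))^96] / (r − 0.0039) = A$446,882.98.

A$446,882.98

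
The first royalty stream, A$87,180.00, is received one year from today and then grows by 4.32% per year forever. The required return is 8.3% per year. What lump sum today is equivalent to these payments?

A$2,190,452.26

Periodic rate r = 0.083 per year.
Growing perpetuity (Gordon): PV = PMT₁ / (r − g) = 87,180 / (r − 0.0432) = A$2,190,452.26.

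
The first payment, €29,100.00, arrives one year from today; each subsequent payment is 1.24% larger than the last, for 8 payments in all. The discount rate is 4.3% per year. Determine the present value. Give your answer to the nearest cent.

€201,579.53

Periodic rate r = 0.043 per year.
Growing ordinary annuity: PV = PMT₁ × [1 − ((1+g)/(1+r))^n] / (r − g) = 29,100 × [1 − ((1+0.0124)/(1+r))^8] / (r − 0.0124) = €201,579.53.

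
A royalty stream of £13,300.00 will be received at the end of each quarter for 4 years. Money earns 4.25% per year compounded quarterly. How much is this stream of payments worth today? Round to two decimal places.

This is an ordinary annuity: 16 payments of £13,300.00 at the end of each quarter.
Periodic rate r = 0.0425/4 per quarter; n is counted in quarters.
PV = PMT × [(1 − (1+r)^−n)/r] = 13,300 × [1 − (1+r)^−16] / r = £194,747.38

£194,747.38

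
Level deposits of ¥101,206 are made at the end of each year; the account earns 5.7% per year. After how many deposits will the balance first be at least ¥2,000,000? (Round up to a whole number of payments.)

Periodic rate r = 0.057 per year.
Ordinary annuity FV: 2,000,000 = 101,206 × [((1+r)^n − 1)/r].
(1+r)^n = 1 + 2,000,000 × r / 101,206, so n = ln(1 + 2,000,000·r/101,206) / ln(1+r) = 13.61.
Round up to a whole number of payments: n = 14.

14 payments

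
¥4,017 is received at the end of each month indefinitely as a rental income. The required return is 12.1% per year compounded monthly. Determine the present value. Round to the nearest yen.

Periodic rate r = 0.121/12 per month.
Level perpetuity: PV = PMT / r = 4,017 / (0.121/12) = ¥398,380.

¥398,380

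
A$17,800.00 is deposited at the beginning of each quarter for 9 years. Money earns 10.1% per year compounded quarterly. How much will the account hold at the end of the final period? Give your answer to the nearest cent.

A$1,050,868.80

This is an annuity due: 36 deposits of A$17,800.00 at the beginning of each quarter.
Periodic rate r = 0.101/4 per quarter; n is counted in quarters.
FV = PMT × [((1+r)^n − 1)/r] × (1+r) = 17,800 × [(1+r)^36 − 1] / r × (1+r) = A$1,050,868.80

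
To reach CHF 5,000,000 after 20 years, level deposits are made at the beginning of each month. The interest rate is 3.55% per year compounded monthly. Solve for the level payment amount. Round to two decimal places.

CHF 14,292.67

Level annuity due; solve FV = PMT × [((1+r)^n − 1)/r] × (1+r) for PMT.
Periodic rate r = 0.0355/12 per month; n is counted in months.
With n = 240: PMT = 5,000,000 / ([((1+r)^n − 1)/r] × (1+r)) = CHF 14,292.67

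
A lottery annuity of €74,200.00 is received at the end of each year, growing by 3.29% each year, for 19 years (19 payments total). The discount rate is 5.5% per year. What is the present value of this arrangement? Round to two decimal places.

€1,111,918.96

Periodic rate r = 0.055 per year.
Growing ordinary annuity: PV = PMT₁ × [1 − ((1+g)/(1+r))^n] / (r − g) = 74,200 × [1 − ((1+0.0329)/(1+r))^19] / (r − 0.0329) = €1,111,918.96.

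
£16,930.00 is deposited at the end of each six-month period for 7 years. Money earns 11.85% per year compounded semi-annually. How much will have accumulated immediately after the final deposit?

£353,918.70

This is an ordinary annuity: 14 deposits of £16,930.00 at the end of each six-month period.
Periodic rate r = 0.1185/2 per half-year; n is counted in half-years.
FV = PMT × [((1+r)^n − 1)/r] = 16,930 × [(1+r)^14 − 1] / r = £353,918.70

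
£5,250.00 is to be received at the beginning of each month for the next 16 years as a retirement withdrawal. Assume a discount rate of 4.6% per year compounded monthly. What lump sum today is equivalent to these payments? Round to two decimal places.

£715,315.41

This is an annuity due: 192 payments of £5,250.00 at the beginning of each month.
Periodic rate r = 0.046/12 per month; n is counted in months.
PV = PMT × [(1 − (1+r)^−n)/r] × (1+r) = 5,250 × [1 − (1+r)^−192] / r × (1+r) = £715,315.41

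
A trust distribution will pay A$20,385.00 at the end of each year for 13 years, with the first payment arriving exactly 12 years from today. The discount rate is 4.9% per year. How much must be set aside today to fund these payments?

Ordinary annuity of 13 payments, first payment at period 12.
Periodic rate r = 0.049 per year.
The ordinary-annuity PV formula values the stream one period before the first payment (period 11); discount that back 11 periods:
PV₀ = 20,385 × [1 − (1+r)^−13] / r × (1+r)^−11 = A$113,822.93

A$113,822.93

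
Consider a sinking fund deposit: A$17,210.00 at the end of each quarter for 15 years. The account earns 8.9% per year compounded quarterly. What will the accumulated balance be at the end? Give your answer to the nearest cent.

This is an ordinary annuity: 60 deposits of A$17,210.00 at the end of each quarter.
Periodic rate r = 0.089/4 per quarter; n is counted in quarters.
FV = PMT × [((1+r)^n − 1)/r] = 17,210 × [(1+r)^60 − 1] / r = A$2,123,046.70

A$2,123,046.70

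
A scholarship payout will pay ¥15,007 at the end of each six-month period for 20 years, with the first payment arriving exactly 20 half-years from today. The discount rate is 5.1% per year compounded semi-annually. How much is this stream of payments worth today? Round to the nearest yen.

¥231,520

Ordinary annuity of 40 payments, first payment at period 20.
Periodic rate r = 0.051/2 per half-year; n is counted in half-years.
The ordinary-annuity PV formula values the stream one period before the first payment (period 19); discount that back 19 periods:
PV₀ = 15,007 × [1 − (1+r)^−40] / r × (1+r)^−19 = ¥231,520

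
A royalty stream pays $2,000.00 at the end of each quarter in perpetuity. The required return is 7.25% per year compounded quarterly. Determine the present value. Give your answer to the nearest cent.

Periodic rate r = 0.0725/4 per quarter.
Level perpetuity: PV = PMT / r = 2,000 / (0.0725/4) = $110,344.83.

$110,344.83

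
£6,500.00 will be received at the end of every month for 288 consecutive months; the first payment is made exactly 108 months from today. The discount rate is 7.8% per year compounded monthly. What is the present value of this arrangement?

£422,581.65

Ordinary annuity of 288 payments, first payment at period 108.
Periodic rate r = 0.078/12 per month; n is counted in months.
The ordinary-annuity PV formula values the stream one period before the first payment (period 107); discount that back 107 periods:
PV₀ = 6,500 × [1 − (1+r)^−288] / r × (1+r)^−107 = £422,581.65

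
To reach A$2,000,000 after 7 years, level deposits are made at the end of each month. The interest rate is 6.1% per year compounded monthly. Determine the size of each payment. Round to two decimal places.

Level ordinary annuity; solve FV = PMT × [((1+r)^n − 1)/r] for PMT.
Periodic rate r = 0.061/12 per month; n is counted in months.
With n = 84: PMT = 2,000,000 / ([((1+r)^n − 1)/r]) = A$19,146.42

A$19,146.42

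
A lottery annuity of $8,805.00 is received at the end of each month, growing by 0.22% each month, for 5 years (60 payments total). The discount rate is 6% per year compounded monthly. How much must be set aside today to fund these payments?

$484,704.77

Periodic rate r = 0.06/12 per month; n is counted in months.
Growing ordinary annuity: PV = PMT₁ × [1 − ((1+g)/(1+r))^n] / (r − g) = 8,805 × [1 − ((1+0.0022)/(1+r))^60] / (r − 0.0022) = $484,704.77.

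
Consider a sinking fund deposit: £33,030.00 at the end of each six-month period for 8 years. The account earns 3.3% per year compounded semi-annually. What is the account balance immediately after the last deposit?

£599,196.22

This is an ordinary annuity: 16 deposits of £33,030.00 at the end of each six-month period.
Periodic rate r = 0.033/2 per half-year; n is counted in half-years.
FV = PMT × [((1+r)^n − 1)/r] = 33,030 × [(1+r)^16 − 1] / r = £599,196.22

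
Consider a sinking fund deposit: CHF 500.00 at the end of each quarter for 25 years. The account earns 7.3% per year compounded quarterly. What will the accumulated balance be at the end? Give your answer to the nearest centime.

This is an ordinary annuity: 100 deposits of CHF 500.00 at the end of each quarter.
Periodic rate r = 0.073/4 per quarter; n is counted in quarters.
FV = PMT × [((1+r)^n − 1)/r] = 500 × [(1+r)^100 − 1] / r = CHF 139,769.15

CHF 139,769.15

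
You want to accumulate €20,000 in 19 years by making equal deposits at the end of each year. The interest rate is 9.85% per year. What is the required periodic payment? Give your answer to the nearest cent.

€397.23

Level ordinary annuity; solve FV = PMT × [((1+r)^n − 1)/r] for PMT.
Periodic rate r = 0.0985 per year.
With n = 19: PMT = 20,000 / ([((1+r)^n − 1)/r]) = €397.23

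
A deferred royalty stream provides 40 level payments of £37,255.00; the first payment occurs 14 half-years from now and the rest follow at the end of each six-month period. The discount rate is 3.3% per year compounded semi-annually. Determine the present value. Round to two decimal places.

£876,736.73

Ordinary annuity of 40 payments, first payment at period 14.
Periodic rate r = 0.033/2 per half-year; n is counted in half-years.
The ordinary-annuity PV formula values the stream one period before the first payment (period 13); discount that back 13 periods:
PV₀ = 37,255 × [1 − (1+r)^−40] / r × (1+r)^−13 = £876,736.73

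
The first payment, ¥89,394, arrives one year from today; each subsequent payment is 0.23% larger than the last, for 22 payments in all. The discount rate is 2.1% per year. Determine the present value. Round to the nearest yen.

Periodic rate r = 0.021 per year.
Growing ordinary annuity: PV = PMT₁ × [1 − ((1+g)/(1+r))^n] / (r − g) = 89,394 × [1 − ((1+0.0023)/(1+r))^22] / (r − 0.0023) = ¥1,597,326.

¥1,597,326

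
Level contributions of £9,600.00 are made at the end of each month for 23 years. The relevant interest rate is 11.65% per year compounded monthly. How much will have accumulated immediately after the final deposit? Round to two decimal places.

This is an ordinary annuity: 276 deposits of £9,600.00 at the end of each month.
Periodic rate r = 0.1165/12 per month; n is counted in months.
FV = PMT × [((1+r)^n − 1)/r] = 9,600 × [(1+r)^276 − 1] / r = £13,241,200.03

£13,241,200.03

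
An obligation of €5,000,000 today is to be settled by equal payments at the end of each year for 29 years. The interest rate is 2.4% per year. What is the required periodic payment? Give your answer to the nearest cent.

€241,298.75

Level ordinary annuity; solve PV = PMT × [(1 − (1+r)^−n)/r] for PMT.
Periodic rate r = 0.024 per year.
With n = 29: PMT = 5,000,000 / ([(1 − (1+r)^−n)/r]) = €241,298.75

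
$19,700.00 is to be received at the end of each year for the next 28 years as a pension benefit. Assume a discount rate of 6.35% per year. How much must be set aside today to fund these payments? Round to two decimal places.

This is an ordinary annuity: 28 payments of $19,700.00 at the end of each year.
Periodic rate r = 0.0635 per year.
PV = PMT × [(1 − (1+r)^−n)/r] = 19,700 × [1 − (1+r)^−28] / r = $254,895.77

$254,895.77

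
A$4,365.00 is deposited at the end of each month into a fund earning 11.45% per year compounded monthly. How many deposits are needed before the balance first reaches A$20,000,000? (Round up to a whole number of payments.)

401 payments

Periodic rate r = 0.1145/12 per month; n is counted in months.
Ordinary annuity FV: 20,000,000 = 4,365 × [((1+r)^n − 1)/r].
(1+r)^n = 1 + 20,000,000 × r / 4,365, so n = ln(1 + 20,000,000·r/4,365) / ln(1+r) = 400.19.
Round up to a whole number of payments: n = 401.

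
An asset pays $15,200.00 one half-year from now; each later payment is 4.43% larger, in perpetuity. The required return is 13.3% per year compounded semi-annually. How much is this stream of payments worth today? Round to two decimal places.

Periodic rate r = 0.133/2 per half-year.
Growing perpetuity (Gordon): PV = PMT₁ / (r − g) = 15,200 / (r − 0.0443) = $684,684.68.

$684,684.68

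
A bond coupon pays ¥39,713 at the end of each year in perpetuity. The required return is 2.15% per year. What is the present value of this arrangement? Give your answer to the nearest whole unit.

Periodic rate r = 0.0215 per year.
Level perpetuity: PV = PMT / r = 39,713 / (0.0215) = ¥1,847,116.

¥1,847,116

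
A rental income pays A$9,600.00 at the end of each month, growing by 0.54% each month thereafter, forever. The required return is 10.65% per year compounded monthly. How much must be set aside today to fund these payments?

Periodic rate r = 0.1065/12 per month.
Growing perpetuity (Gordon): PV = PMT₁ / (r − g) = 9,600 / (r − 0.0054) = A$2,762,589.93.

A$2,762,589.93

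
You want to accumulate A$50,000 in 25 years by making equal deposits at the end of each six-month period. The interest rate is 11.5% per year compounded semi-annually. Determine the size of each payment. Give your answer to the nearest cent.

Level ordinary annuity; solve FV = PMT × [((1+r)^n − 1)/r] for PMT.
Periodic rate r = 0.115/2 per half-year; n is counted in half-years.
With n = 50: PMT = 50,000 / ([((1+r)^n − 1)/r]) = A$187.07

A$187.07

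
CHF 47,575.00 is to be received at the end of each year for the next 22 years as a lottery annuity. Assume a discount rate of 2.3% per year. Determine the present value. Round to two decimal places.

This is an ordinary annuity: 22 payments of CHF 47,575.00 at the end of each year.
Periodic rate r = 0.023 per year.
PV = PMT × [(1 − (1+r)^−n)/r] = 47,575 × [1 − (1+r)^−22] / r = CHF 814,219.86

CHF 814,219.86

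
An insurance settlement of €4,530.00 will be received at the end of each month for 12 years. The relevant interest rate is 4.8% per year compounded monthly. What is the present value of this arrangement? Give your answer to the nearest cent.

€495,141.82

This is an ordinary annuity: 144 payments of €4,530.00 at the end of each month.
Periodic rate r = 0.048/12 per month; n is counted in months.
PV = PMT × [(1 − (1+r)^−n)/r] = 4,530 × [1 − (1+r)^−144] / r = €495,141.82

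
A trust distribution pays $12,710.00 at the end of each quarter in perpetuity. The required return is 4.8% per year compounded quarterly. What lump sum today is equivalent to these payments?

Periodic rate r = 0.048/4 per quarter.
Level perpetuity: PV = PMT / r = 12,710 / (0.048/4) = $1,059,166.67.

$1,059,166.67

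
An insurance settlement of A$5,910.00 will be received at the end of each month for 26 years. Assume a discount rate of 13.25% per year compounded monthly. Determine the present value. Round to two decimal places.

This is an ordinary annuity: 312 payments of A$5,910.00 at the end of each month.
Periodic rate r = 0.1325/12 per month; n is counted in months.
PV = PMT × [(1 − (1+r)^−n)/r] = 5,910 × [1 − (1+r)^−312] / r = A$517,842.93

A$517,842.93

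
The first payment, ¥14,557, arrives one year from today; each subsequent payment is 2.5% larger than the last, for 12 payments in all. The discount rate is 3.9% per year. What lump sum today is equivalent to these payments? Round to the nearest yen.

¥156,210

Periodic rate r = 0.039 per year.
Growing ordinary annuity: PV = PMT₁ × [1 − ((1+g)/(1+r))^n] / (r − g) = 14,557 × [1 − ((1+0.025)/(1+r))^12] / (r − 0.025) = ¥156,210.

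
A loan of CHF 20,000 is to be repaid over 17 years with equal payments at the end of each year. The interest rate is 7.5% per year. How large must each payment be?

Level ordinary annuity; solve PV = PMT × [(1 − (1+r)^−n)/r] for PMT.
Periodic rate r = 0.075 per year.
With n = 17: PMT = 20,000 / ([(1 − (1+r)^−n)/r]) = CHF 2,120.00

CHF 2,120.00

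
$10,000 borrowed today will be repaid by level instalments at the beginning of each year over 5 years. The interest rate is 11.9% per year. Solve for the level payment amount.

$2,472.95

Level annuity due; solve PV = PMT × [(1 − (1+r)^−n)/r] × (1+r) for PMT.
Periodic rate r = 0.119 per year.
With n = 5: PMT = 10,000 / ([(1 − (1+r)^−n)/r] × (1+r)) = $2,472.95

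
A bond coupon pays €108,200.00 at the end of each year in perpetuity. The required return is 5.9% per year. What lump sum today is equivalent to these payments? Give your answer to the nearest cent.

Periodic rate r = 0.059 per year.
Level perpetuity: PV = PMT / r = 108,200 / (0.059) = €1,833,898.31.

€1,833,898.31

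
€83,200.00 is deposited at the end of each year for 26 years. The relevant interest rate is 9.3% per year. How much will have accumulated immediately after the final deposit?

This is an ordinary annuity: 26 deposits of €83,200.00 at the end of each year.
Periodic rate r = 0.093 per year.
FV = PMT × [((1+r)^n − 1)/r] = 83,200 × [(1+r)^26 − 1] / r = €8,136,974.13

€8,136,974.13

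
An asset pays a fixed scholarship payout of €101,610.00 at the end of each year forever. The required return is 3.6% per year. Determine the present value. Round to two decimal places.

€2,822,500.00

Periodic rate r = 0.036 per year.
Level perpetuity: PV = PMT / r = 101,610 / (0.036) = €2,822,500.00.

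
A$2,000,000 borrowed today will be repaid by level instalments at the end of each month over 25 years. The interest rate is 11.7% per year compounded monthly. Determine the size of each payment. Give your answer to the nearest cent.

Level ordinary annuity; solve PV = PMT × [(1 − (1+r)^−n)/r] for PMT.
Periodic rate r = 0.117/12 per month; n is counted in months.
With n = 300: PMT = 2,000,000 / ([(1 − (1+r)^−n)/r]) = A$20,622.49

A$20,622.49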